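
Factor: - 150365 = -5^1*17^1*29^1 * 61^1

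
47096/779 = 60 + 356/779 = 60.46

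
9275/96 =9275/96  =  96.61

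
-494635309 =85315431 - 579950740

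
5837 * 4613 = 26926081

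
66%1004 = 66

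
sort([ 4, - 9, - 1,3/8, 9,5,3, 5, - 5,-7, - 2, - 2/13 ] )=[ - 9, - 7,  -  5, - 2, -1, - 2/13,3/8,3,4,5,5, 9 ] 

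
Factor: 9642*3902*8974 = 2^3*3^1*7^1 * 641^1*1607^1*1951^1 = 337629555816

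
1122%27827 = 1122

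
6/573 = 2/191 = 0.01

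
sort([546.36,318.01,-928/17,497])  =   [ - 928/17,318.01, 497,546.36]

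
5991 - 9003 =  - 3012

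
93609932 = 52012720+41597212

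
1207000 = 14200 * 85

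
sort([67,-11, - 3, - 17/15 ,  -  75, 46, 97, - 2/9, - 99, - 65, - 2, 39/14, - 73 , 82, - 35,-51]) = [-99, - 75 , - 73, - 65 ,-51 , - 35, - 11, - 3, - 2,  -  17/15,-2/9, 39/14,  46,  67, 82,97]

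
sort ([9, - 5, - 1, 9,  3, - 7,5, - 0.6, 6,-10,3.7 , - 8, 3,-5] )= [ - 10,-8, - 7,  -  5, - 5 , - 1, - 0.6,3,  3,  3.7 , 5,  6, 9,9]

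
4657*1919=8936783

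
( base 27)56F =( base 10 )3822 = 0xeee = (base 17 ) D3E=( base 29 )4fn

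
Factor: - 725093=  - 53^1 * 13681^1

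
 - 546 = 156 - 702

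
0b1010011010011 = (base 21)C1I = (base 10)5331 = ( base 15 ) 18A6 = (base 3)21022110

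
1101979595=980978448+121001147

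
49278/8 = 24639/4= 6159.75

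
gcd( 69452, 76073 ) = 1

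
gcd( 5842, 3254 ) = 2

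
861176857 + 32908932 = 894085789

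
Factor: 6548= 2^2 * 1637^1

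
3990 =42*95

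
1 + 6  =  7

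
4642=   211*22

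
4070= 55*74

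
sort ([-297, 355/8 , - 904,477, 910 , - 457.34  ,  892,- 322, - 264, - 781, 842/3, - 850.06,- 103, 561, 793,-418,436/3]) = [ - 904, - 850.06, - 781, - 457.34,- 418, - 322 ,  -  297,-264, - 103,355/8,436/3, 842/3, 477,561, 793,  892, 910 ]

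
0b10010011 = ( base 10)147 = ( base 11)124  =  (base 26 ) 5h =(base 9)173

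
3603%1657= 289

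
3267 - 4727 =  - 1460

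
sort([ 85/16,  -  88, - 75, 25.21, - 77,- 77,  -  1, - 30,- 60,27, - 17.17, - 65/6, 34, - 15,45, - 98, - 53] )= [ - 98,-88, -77, - 77,  -  75,- 60,- 53,-30,-17.17,  -  15, - 65/6,-1, 85/16,25.21,27,34, 45 ]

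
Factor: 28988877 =3^1*109^1*88651^1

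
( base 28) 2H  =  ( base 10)73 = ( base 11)67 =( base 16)49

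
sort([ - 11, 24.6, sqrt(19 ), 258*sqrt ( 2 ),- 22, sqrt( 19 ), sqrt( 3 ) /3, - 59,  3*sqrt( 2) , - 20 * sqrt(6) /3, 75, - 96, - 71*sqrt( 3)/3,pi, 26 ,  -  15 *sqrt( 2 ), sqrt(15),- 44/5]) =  [ - 96,  -  59,-71* sqrt( 3) /3, - 22,-15*sqrt(2), - 20 * sqrt( 6)/3, - 11, - 44/5, sqrt( 3 ) /3,pi,  sqrt( 15 ), 3 * sqrt(2), sqrt ( 19 ) , sqrt(19), 24.6, 26, 75, 258*sqrt(2 )]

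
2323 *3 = 6969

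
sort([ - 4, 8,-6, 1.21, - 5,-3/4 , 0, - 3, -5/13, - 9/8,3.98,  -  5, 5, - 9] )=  [ - 9, - 6,  -  5, - 5, - 4, - 3, - 9/8, - 3/4, - 5/13, 0, 1.21, 3.98, 5,8 ]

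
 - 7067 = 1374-8441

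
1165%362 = 79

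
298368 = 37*8064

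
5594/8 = 699 + 1/4 = 699.25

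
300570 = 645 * 466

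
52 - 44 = 8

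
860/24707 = 860/24707 = 0.03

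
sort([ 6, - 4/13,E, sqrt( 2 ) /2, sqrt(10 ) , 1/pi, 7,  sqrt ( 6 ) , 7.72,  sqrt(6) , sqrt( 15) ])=[ - 4/13,1/pi,  sqrt (2 ) /2 , sqrt ( 6 ), sqrt(6),  E,sqrt ( 10), sqrt( 15),  6,7, 7.72 ] 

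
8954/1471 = 6 + 128/1471  =  6.09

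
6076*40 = 243040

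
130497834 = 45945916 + 84551918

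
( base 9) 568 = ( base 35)DC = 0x1D3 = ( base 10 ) 467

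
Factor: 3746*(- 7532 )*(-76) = 2144330272= 2^5*7^1 *19^1*269^1*1873^1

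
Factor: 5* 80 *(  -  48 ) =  - 19200 = - 2^8*3^1*5^2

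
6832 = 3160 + 3672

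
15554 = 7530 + 8024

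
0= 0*30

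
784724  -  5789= 778935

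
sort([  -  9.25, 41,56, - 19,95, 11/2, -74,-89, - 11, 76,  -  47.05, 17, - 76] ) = [-89  , - 76 , - 74, - 47.05, - 19, - 11, - 9.25 , 11/2 , 17, 41, 56,  76,95]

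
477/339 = 159/113 = 1.41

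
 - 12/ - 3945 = 4/1315 = 0.00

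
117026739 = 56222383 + 60804356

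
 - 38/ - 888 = 19/444  =  0.04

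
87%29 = 0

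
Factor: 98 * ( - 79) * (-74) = 2^2*7^2  *  37^1*79^1= 572908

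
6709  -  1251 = 5458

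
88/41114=44/20557 = 0.00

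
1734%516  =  186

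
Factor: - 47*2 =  - 94 = - 2^1*47^1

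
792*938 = 742896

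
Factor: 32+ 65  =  97 = 97^1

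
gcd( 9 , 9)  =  9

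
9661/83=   9661/83=116.40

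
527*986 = 519622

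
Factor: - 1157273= - 13^1*89021^1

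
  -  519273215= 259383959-778657174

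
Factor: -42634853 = -42634853^1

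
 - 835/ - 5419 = 835/5419 = 0.15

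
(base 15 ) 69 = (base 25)3O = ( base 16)63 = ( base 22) 4B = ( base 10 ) 99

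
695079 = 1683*413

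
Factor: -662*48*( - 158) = 5020608  =  2^6* 3^1*79^1 * 331^1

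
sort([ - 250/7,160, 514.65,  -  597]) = [ - 597,  -  250/7,160,514.65 ]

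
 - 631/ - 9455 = 631/9455 = 0.07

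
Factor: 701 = 701^1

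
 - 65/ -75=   13/15  =  0.87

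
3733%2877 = 856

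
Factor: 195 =3^1*5^1*13^1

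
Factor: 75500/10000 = 2^(-2 )*5^(  -  1)*151^1  =  151/20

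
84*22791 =1914444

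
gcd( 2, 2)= 2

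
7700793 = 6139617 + 1561176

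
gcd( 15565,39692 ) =1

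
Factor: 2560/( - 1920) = -4/3=- 2^2*3^ ( - 1 ) 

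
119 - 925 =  - 806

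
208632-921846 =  - 713214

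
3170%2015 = 1155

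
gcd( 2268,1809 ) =27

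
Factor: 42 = 2^1 * 3^1*7^1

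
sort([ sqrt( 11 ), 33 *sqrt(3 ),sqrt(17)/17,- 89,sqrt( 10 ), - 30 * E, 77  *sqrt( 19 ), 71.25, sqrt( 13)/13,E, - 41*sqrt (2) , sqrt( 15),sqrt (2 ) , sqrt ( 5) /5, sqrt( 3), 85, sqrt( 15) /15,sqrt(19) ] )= [ - 89, - 30*E , - 41*sqrt( 2 )  ,  sqrt(17) /17, sqrt(15) /15,sqrt (13 )/13 , sqrt( 5) /5, sqrt( 2 ), sqrt( 3 ), E,sqrt( 10 ), sqrt( 11 ),sqrt(15 ) , sqrt(19 ),  33*sqrt (3), 71.25,85, 77*sqrt(19 )]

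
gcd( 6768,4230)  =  846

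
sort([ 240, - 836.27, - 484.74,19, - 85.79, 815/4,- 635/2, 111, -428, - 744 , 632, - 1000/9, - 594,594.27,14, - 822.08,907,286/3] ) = [- 836.27, - 822.08,  -  744, - 594, - 484.74, - 428, - 635/2, - 1000/9, -85.79,14, 19,286/3,  111,815/4,240,594.27, 632,907 ] 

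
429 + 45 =474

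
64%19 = 7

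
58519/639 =91 + 370/639= 91.58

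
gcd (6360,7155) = 795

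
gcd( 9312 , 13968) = 4656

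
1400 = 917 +483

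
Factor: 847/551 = 7^1*11^2 * 19^( - 1 )*29^( - 1)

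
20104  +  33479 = 53583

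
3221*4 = 12884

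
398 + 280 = 678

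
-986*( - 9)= 8874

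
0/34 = 0 = 0.00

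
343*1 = 343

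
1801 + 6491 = 8292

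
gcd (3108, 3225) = 3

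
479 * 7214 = 3455506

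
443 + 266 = 709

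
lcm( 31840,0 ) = 0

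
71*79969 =5677799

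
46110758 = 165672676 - 119561918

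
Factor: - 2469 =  - 3^1*823^1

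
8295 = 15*553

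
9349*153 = 1430397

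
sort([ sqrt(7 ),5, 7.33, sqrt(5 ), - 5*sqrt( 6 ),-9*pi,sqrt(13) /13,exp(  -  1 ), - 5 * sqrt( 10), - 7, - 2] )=[-9*pi,-5 * sqrt( 10 ),- 5*sqrt(  6 ),  -  7, - 2,sqrt(13)/13,exp( - 1 ) , sqrt( 5),sqrt(7), 5,7.33]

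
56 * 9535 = 533960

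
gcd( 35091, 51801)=1671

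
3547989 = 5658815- 2110826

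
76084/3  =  76084/3 = 25361.33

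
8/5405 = 8/5405 = 0.00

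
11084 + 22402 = 33486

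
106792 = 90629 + 16163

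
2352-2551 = -199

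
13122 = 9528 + 3594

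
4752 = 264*18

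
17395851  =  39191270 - 21795419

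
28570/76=375 + 35/38 = 375.92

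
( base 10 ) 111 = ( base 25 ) 4b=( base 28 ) 3r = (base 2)1101111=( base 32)3f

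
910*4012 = 3650920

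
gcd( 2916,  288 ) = 36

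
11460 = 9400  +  2060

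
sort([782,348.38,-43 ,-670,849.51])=[ - 670, - 43,348.38, 782,849.51]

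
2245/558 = 4 + 13/558 = 4.02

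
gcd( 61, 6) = 1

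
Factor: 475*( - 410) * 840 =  - 2^4 * 3^1*5^4*7^1*19^1*41^1 = - 163590000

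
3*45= 135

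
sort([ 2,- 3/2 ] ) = [ - 3/2,  2] 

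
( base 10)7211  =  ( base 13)3389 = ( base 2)1110000101011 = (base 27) 9o2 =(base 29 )8GJ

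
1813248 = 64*28332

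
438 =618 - 180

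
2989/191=15 + 124/191 = 15.65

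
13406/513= 13406/513  =  26.13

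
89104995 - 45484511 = 43620484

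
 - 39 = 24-63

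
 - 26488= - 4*6622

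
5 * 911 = 4555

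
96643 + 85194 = 181837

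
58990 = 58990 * 1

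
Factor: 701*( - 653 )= - 457753 = - 653^1*701^1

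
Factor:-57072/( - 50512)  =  87/77 = 3^1*7^ (-1)*11^( - 1)*29^1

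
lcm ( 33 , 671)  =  2013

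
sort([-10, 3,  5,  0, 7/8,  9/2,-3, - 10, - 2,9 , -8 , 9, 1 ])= [-10,-10,  -  8, - 3, - 2,0,7/8, 1, 3, 9/2, 5 , 9 , 9]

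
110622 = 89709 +20913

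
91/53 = 1+ 38/53 = 1.72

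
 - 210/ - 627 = 70/209  =  0.33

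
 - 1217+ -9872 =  - 11089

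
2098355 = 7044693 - 4946338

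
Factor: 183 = 3^1*61^1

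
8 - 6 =2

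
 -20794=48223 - 69017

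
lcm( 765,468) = 39780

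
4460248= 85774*52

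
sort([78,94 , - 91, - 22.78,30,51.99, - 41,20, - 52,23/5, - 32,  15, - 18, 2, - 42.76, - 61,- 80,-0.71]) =[ - 91,- 80, - 61, - 52, - 42.76 ,-41, - 32,  -  22.78, - 18, - 0.71,2,  23/5,15,20,30, 51.99,78,94]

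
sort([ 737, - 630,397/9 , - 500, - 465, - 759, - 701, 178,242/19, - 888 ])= [ - 888, - 759, - 701, - 630, - 500, - 465,242/19,  397/9, 178, 737]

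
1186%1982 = 1186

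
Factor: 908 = 2^2*227^1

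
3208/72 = 401/9   =  44.56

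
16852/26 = 8426/13 = 648.15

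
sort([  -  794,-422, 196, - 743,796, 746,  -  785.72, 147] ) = [ -794, - 785.72,  -  743, - 422,147, 196, 746,  796] 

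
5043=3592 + 1451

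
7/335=7/335= 0.02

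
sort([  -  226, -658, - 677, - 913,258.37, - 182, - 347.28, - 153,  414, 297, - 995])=[ - 995, - 913, - 677, - 658, -347.28, - 226, - 182, - 153, 258.37 , 297,414]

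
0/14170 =0 = 0.00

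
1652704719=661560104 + 991144615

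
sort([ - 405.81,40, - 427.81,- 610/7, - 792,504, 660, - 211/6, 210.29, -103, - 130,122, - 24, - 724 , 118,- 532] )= [ - 792, - 724,-532, -427.81, - 405.81, - 130, - 103, - 610/7, - 211/6, - 24, 40, 118 , 122, 210.29,  504, 660] 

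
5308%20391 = 5308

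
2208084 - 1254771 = 953313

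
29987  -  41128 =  - 11141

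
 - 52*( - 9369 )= 487188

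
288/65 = 288/65 = 4.43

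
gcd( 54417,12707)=97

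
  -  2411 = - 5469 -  - 3058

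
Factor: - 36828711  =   - 3^2 * 4092079^1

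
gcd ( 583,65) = 1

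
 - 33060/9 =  - 11020/3 = - 3673.33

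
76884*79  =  6073836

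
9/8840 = 9/8840 = 0.00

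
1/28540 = 1/28540 = 0.00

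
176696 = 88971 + 87725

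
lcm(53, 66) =3498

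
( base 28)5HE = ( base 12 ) 2676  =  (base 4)1010322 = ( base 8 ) 10472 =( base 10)4410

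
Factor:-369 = -3^2*41^1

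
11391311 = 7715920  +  3675391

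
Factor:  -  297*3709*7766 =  - 2^1*3^3 * 11^2*  353^1 * 3709^1 = - 8554815918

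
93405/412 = 226  +  293/412 = 226.71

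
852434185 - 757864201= 94569984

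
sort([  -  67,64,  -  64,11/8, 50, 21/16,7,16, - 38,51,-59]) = [ - 67, - 64, - 59, - 38,21/16,11/8, 7, 16, 50,51, 64]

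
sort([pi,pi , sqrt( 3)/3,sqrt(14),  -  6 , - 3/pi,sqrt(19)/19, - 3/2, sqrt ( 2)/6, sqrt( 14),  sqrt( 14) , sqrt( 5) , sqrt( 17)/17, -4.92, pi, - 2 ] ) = [-6, - 4.92 , - 2, - 3/2, - 3/pi,sqrt( 19) /19,sqrt (2) /6, sqrt( 17)/17, sqrt (3)/3, sqrt(5 ), pi, pi,pi,  sqrt(14), sqrt ( 14 ), sqrt( 14 ) ] 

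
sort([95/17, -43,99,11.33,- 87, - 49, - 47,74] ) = [ -87, - 49,  -  47, - 43, 95/17, 11.33,74,  99 ] 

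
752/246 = 376/123 = 3.06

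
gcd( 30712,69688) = 8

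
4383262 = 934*4693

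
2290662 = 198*11569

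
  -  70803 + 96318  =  25515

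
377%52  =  13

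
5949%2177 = 1595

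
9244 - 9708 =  - 464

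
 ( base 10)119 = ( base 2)1110111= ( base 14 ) 87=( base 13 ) 92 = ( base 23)54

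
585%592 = 585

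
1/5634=1/5634 = 0.00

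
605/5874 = 55/534 = 0.10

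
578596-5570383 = -4991787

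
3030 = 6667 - 3637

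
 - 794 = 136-930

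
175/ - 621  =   - 175/621 = - 0.28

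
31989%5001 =1983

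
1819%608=603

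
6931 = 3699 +3232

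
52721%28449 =24272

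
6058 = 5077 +981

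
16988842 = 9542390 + 7446452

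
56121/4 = 56121/4= 14030.25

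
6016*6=36096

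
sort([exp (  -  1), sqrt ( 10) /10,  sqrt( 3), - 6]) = [ - 6, sqrt( 10 ) /10, exp ( - 1) , sqrt(3 )]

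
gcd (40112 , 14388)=436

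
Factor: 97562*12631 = 1232305622 = 2^1* 17^1*743^1*48781^1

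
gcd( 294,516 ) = 6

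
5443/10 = 5443/10 = 544.30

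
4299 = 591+3708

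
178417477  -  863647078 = - 685229601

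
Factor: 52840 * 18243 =2^3*3^2*5^1*1321^1*2027^1 = 963960120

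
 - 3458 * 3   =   - 10374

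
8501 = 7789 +712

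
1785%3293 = 1785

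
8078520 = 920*8781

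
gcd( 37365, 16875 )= 15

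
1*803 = 803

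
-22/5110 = -11/2555 = - 0.00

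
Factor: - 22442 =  - 2^1*7^2*229^1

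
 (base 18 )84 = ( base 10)148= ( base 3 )12111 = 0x94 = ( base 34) 4c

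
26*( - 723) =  - 18798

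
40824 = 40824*1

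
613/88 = 6 + 85/88 = 6.97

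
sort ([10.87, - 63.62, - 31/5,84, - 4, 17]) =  [ - 63.62 , - 31/5, - 4,10.87,17,84]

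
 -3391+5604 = 2213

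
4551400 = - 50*( - 91028)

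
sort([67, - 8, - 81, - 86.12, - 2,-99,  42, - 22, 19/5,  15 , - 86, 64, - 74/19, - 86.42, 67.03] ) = [-99, - 86.42, - 86.12, - 86,- 81, - 22, - 8, - 74/19, - 2,19/5,15, 42, 64,67,67.03]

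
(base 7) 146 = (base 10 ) 83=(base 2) 1010011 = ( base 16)53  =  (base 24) 3B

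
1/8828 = 1/8828 = 0.00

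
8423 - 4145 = 4278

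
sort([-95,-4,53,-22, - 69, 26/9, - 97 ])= [-97, - 95, - 69, - 22, - 4, 26/9,53 ] 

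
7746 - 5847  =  1899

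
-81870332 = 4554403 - 86424735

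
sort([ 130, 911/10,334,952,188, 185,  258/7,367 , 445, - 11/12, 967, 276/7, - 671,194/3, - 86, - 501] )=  [ - 671, - 501, - 86 , - 11/12,  258/7,276/7,194/3,911/10,130,185, 188,334, 367 , 445,952,967]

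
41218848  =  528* 78066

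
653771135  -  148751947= 505019188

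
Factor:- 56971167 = -3^1*11^1*29^1*59^1*1009^1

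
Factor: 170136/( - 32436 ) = -2^1*53^( - 1)*139^1 = - 278/53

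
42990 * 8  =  343920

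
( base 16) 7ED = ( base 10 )2029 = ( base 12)1211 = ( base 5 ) 31104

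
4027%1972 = 83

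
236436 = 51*4636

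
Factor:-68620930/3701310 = - 3^ ( - 1)*7^1 * 123377^( -1 )*980299^1= - 6862093/370131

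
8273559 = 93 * 88963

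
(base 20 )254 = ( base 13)547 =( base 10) 904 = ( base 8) 1610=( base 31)T5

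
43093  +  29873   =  72966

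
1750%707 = 336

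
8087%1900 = 487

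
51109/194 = 263+87/194=263.45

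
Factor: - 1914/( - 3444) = 319/574 = 2^(-1 )*7^(-1 )*11^1*29^1 * 41^ ( - 1) 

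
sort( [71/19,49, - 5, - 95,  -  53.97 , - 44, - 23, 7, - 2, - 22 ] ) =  [ - 95,-53.97,-44, - 23, - 22, - 5, - 2, 71/19, 7, 49 ] 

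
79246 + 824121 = 903367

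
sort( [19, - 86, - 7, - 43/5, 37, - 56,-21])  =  [ - 86, - 56, - 21, -43/5,-7,19,37]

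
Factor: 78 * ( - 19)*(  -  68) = 100776=2^3 * 3^1*13^1*17^1 * 19^1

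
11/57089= 11/57089 =0.00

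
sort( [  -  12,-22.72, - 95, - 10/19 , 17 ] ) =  [ - 95,-22.72,-12, - 10/19, 17]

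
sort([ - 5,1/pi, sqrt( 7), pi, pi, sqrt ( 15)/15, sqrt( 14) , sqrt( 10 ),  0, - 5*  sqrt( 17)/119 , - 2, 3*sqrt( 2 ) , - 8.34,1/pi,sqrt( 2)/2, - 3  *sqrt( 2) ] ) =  [ - 8.34, - 5,-3*sqrt( 2),- 2, - 5*sqrt(17) /119, 0 , sqrt(15 ) /15, 1/pi,  1/pi, sqrt( 2 )/2  ,  sqrt(7 ), pi, pi,sqrt( 10), sqrt(14 ),3 * sqrt( 2 )] 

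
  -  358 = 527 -885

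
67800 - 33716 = 34084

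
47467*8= 379736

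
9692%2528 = 2108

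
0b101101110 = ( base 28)D2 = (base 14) 1c2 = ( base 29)ci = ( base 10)366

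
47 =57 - 10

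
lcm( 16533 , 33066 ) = 33066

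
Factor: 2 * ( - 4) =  - 8 =- 2^3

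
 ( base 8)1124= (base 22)152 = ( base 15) 29b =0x254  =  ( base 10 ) 596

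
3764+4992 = 8756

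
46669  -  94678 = -48009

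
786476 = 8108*97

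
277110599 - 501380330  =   - 224269731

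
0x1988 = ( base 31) 6OQ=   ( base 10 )6536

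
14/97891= 14/97891  =  0.00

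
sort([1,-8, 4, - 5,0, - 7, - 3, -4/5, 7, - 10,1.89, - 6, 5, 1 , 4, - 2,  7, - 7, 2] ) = [-10, - 8,-7, - 7,  -  6,-5, - 3 , - 2,-4/5,  0,1,1, 1.89, 2,4,4, 5,7, 7 ] 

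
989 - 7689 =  - 6700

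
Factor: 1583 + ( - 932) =651  =  3^1 *7^1*31^1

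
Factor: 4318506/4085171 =2^1*3^2 * 19^( - 1 )*29^1*211^( - 1 )*1019^( - 1 ) * 8273^1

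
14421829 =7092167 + 7329662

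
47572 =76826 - 29254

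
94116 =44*2139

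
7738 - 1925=5813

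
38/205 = 38/205 = 0.19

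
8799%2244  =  2067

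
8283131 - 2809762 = 5473369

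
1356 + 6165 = 7521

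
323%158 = 7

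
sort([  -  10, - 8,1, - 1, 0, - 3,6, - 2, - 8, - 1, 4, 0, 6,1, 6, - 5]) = [ - 10, - 8, - 8, - 5, - 3, - 2, - 1, - 1, 0,0, 1, 1, 4,  6, 6, 6]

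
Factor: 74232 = 2^3*3^2*1031^1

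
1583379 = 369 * 4291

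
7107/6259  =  1 + 848/6259 = 1.14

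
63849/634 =100 +449/634  =  100.71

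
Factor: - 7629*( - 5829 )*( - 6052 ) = -269129056932= - 2^2*3^2*17^1*29^1* 67^1*89^1*2543^1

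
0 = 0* 28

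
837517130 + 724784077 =1562301207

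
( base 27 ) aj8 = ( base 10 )7811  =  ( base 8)17203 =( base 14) 2bbd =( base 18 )161H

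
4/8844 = 1/2211 = 0.00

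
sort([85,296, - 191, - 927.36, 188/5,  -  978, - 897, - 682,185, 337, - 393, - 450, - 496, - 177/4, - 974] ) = [ - 978, - 974,- 927.36, - 897,  -  682, - 496,- 450, - 393, - 191, - 177/4, 188/5 , 85,185,296 , 337] 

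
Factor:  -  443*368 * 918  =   - 2^5*3^3*17^1*23^1*443^1=-149656032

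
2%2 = 0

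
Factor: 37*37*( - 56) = - 2^3*7^1 * 37^2 = - 76664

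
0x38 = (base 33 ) 1n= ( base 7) 110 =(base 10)56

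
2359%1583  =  776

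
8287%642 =583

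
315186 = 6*52531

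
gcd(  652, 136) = 4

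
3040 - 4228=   -  1188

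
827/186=4 + 83/186  =  4.45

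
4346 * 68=295528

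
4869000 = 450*10820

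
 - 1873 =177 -2050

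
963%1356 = 963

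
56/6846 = 4/489 = 0.01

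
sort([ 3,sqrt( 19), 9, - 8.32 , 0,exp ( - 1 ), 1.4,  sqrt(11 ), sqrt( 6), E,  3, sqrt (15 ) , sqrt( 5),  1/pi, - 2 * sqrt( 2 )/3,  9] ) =[ - 8.32, - 2 * sqrt( 2 )/3,0, 1/pi, exp(-1), 1.4, sqrt( 5),sqrt(6),E, 3,  3,  sqrt ( 11), sqrt( 15 ), sqrt ( 19), 9,  9]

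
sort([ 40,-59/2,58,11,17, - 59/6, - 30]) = [-30,-59/2, - 59/6, 11, 17, 40,58 ] 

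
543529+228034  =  771563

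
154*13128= 2021712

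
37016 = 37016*1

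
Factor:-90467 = - 13^1 * 6959^1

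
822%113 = 31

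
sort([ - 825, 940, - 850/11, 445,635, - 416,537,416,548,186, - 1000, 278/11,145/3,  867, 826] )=[ - 1000, - 825 , - 416, - 850/11 , 278/11, 145/3,186, 416,445, 537,548, 635,826, 867  ,  940]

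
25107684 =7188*3493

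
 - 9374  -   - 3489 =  - 5885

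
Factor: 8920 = 2^3*5^1*223^1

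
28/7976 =7/1994 = 0.00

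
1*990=990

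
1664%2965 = 1664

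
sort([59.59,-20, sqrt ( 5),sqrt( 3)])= [ - 20, sqrt(3),sqrt(5),59.59 ] 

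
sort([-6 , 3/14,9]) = [-6,3/14, 9 ]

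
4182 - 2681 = 1501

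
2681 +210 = 2891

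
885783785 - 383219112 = 502564673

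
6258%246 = 108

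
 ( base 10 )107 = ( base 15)72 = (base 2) 1101011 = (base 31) 3E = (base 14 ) 79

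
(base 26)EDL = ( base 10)9823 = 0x265F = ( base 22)k6b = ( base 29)bjl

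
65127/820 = 65127/820  =  79.42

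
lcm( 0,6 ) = 0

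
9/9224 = 9/9224 = 0.00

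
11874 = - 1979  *( - 6) 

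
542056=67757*8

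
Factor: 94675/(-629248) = -2^( - 9)*5^2*7^1*541^1 * 1229^ ( - 1) 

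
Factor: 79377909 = 3^1*13^1*1289^1 * 1579^1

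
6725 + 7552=14277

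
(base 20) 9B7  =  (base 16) ef3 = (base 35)34c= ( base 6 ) 25415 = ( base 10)3827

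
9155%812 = 223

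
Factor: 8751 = 3^1*2917^1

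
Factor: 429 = 3^1*11^1*13^1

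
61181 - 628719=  - 567538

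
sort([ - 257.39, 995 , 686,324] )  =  [ - 257.39,324, 686 , 995]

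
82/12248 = 41/6124 = 0.01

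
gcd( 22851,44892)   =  9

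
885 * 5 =4425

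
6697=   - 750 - -7447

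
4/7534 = 2/3767= 0.00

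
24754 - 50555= - 25801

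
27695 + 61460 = 89155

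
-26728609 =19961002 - 46689611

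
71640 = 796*90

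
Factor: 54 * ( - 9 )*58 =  - 2^2*3^5 * 29^1=   - 28188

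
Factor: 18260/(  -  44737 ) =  - 20/49 = -  2^2*5^1*7^( - 2)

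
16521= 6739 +9782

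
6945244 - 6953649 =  - 8405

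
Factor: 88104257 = 88104257^1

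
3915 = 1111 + 2804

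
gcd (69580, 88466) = 994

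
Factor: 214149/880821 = 221/909=3^( - 2)*13^1 * 17^1*101^ ( - 1 )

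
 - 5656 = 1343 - 6999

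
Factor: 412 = 2^2 *103^1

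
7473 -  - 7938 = 15411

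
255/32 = 255/32 = 7.97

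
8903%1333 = 905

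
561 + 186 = 747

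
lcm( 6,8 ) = 24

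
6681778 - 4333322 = 2348456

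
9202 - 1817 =7385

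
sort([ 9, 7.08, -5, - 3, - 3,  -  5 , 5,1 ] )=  [ - 5 , - 5, - 3, - 3,1 , 5,7.08,9] 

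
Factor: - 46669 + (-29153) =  - 75822= - 2^1*3^1*12637^1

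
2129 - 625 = 1504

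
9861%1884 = 441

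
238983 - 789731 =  - 550748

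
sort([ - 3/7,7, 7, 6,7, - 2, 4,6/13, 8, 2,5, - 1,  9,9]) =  [ - 2, - 1, - 3/7,6/13,2,4,5,6, 7, 7, 7, 8, 9 , 9 ]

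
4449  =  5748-1299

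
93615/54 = 31205/18 = 1733.61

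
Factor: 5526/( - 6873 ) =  - 1842/2291 = - 2^1* 3^1 * 29^(-1 ) * 79^ ( - 1)*307^1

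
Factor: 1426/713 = 2^1 = 2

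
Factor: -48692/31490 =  - 518/335  =  - 2^1*5^( - 1)* 7^1*37^1  *  67^ (-1)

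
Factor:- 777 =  - 3^1*7^1*37^1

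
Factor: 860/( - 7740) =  - 3^( - 2) = - 1/9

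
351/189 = 13/7 = 1.86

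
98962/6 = 49481/3 = 16493.67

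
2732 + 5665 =8397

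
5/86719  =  5/86719 = 0.00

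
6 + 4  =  10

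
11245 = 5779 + 5466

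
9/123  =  3/41= 0.07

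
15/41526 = 5/13842 = 0.00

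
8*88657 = 709256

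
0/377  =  0  =  0.00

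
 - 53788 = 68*( - 791 )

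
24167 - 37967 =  - 13800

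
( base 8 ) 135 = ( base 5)333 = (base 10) 93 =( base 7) 162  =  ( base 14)69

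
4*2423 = 9692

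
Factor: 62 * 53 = 3286 = 2^1*31^1* 53^1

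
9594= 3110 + 6484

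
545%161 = 62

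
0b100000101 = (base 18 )E9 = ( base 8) 405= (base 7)522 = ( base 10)261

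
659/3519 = 659/3519= 0.19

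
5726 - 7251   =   - 1525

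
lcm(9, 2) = 18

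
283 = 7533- 7250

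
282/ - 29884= - 141/14942= - 0.01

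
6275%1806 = 857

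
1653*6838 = 11303214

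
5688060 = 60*94801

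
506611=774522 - 267911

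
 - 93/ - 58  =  1 + 35/58 = 1.60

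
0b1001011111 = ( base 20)1A7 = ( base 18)1FD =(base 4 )21133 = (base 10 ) 607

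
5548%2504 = 540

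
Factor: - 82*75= - 6150= - 2^1*3^1 * 5^2*41^1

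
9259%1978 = 1347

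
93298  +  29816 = 123114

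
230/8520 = 23/852 = 0.03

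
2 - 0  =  2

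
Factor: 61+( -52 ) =3^2  =  9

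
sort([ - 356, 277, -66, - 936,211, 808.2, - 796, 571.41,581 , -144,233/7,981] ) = [ - 936, - 796, - 356, - 144, - 66, 233/7,  211,277, 571.41, 581, 808.2 , 981 ]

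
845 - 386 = 459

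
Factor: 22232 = 2^3*7^1*397^1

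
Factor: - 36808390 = - 2^1*5^1*239^1*15401^1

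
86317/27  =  86317/27 = 3196.93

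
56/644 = 2/23 =0.09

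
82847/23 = 82847/23 = 3602.04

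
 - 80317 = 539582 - 619899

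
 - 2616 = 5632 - 8248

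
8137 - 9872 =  - 1735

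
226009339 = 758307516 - 532298177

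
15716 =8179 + 7537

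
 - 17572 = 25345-42917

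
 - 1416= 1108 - 2524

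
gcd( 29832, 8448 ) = 264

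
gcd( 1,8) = 1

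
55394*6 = 332364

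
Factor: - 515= - 5^1 * 103^1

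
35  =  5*7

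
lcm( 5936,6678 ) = 53424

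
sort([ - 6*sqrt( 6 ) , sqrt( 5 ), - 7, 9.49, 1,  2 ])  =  [ - 6*sqrt(6 ), - 7,1, 2, sqrt (5 ), 9.49]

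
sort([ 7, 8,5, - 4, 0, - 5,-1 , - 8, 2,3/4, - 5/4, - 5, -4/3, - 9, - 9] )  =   [ - 9,-9, -8, - 5, - 5, - 4, - 4/3,  -  5/4,-1,0, 3/4,  2, 5,7, 8]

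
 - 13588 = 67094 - 80682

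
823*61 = 50203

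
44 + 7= 51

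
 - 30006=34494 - 64500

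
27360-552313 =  - 524953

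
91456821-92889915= - 1433094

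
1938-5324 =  - 3386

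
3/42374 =3/42374=0.00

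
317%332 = 317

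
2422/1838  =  1 + 292/919=1.32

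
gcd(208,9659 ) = 13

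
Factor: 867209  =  7^1*123887^1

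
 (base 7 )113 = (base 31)1S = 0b111011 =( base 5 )214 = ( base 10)59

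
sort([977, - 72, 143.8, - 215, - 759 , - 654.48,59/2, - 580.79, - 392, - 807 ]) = [-807, - 759, - 654.48 , - 580.79 , - 392, - 215, - 72,59/2, 143.8,  977] 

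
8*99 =792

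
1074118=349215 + 724903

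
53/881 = 53/881 = 0.06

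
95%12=11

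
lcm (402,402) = 402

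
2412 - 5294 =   -  2882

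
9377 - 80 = 9297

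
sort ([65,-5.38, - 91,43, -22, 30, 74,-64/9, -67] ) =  [-91, - 67, - 22,-64/9, - 5.38,30, 43, 65, 74]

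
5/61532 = 5/61532 =0.00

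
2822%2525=297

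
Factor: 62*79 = 2^1* 31^1*79^1  =  4898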